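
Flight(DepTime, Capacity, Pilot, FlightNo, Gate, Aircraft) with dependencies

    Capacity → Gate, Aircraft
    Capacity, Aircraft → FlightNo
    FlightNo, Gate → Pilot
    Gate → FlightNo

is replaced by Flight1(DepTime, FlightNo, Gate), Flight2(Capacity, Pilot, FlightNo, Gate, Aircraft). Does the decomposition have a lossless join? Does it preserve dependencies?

Lossless test: (FlightNo, Gate)⁺ = {Pilot, FlightNo, Gate}, which is a superkey of neither fragment — lossy.
Dependency preservation: every FD's attributes lie within a single fragment, so each can be enforced locally — preserved.

lossy but dependency-preserving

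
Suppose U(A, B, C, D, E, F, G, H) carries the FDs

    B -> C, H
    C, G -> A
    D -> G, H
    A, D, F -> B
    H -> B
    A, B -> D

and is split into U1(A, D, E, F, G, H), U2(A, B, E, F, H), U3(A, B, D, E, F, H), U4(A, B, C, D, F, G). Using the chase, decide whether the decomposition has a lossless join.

Chase test. Columns are A, B, C, D, E, F, G, H; row i has aⱼ where attribute j ∈ Ui, else bᵢⱼ.
Initial tableau (one row per fragment):
  row 1: a1 b12 b13 a4 a5 a6 a7 a8
  row 2: a1 a2 b23 b24 a5 a6 b27 a8
  row 3: a1 a2 b33 a4 a5 a6 b37 a8
  row 4: a1 a2 a3 a4 b45 a6 a7 b48
Rows 2 and 3 agree on B; apply B→C, H and equate their C, H entries.
Rows 2 and 4 agree on B; apply B→C, H and equate their C, H entries.
Rows 1 and 3 agree on D; apply D→G, H and equate their G, H entries.
Rows 1 and 3 agree on A, D, F; apply A, D, F→B and equate their B entries.
Rows 1 and 2 agree on A, B; apply A, B→D and equate their D entries.
Rows 1 and 2 agree on B; apply B→C, H and equate their C, H entries.
Rows 1 and 2 agree on D; apply D→G, H and equate their G, H entries.
Row 1 is now all distinguished symbols — the join is lossless.

Yes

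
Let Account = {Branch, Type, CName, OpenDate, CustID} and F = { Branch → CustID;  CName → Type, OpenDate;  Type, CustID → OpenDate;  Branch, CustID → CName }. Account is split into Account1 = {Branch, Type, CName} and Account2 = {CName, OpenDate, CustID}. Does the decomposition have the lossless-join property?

Common attributes: Account1 ∩ Account2 = {CName}.
Closure of {CName}: CName → Type, OpenDate applies, adding Type, OpenDate. So (CName)⁺ = {Type, CName, OpenDate}.
The closure contains neither all of Account1 = {Branch, Type, CName} nor all of Account2 = {CName, OpenDate, CustID}, so the common attributes are not a superkey of either fragment. The join is lossy.

No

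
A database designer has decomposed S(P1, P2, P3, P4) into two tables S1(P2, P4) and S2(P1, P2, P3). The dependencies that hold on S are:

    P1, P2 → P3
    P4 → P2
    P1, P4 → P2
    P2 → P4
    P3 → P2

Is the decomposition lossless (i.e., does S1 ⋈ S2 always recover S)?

Common attributes: S1 ∩ S2 = {P2}.
Closure of {P2}: P2 → P4 applies, adding P4. So (P2)⁺ = {P2, P4}.
This closure contains every attribute of S1, so S1 ∩ S2 → S1. The join is lossless.

Yes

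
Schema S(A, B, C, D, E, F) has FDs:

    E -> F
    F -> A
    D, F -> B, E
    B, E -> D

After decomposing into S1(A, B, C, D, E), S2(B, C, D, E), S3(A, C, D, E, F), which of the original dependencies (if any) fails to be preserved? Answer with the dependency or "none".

E → F lies within S3.
F → A lies within S3.
D, F → B, E: restricted closure across fragments reaches B, E.
B, E → D lies within S1.
Every dependency is enforceable on the fragments, so the decomposition is dependency-preserving.

none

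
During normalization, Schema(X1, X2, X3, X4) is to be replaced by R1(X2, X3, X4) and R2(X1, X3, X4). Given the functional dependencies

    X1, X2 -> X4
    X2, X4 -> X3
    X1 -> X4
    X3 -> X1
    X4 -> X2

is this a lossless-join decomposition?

Common attributes: R1 ∩ R2 = {X3, X4}.
Closure of {X3, X4}: X3 → X1 applies, adding X1; X4 → X2 applies, adding X2. So (X3, X4)⁺ = {X1, X2, X3, X4}.
This closure contains every attribute of R1, so R1 ∩ R2 → R1. The join is lossless.

Yes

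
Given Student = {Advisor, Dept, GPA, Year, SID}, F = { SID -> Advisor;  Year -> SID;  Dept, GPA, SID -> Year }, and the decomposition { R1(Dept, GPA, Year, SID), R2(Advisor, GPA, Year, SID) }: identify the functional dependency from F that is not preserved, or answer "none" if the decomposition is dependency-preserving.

none

SID → Advisor lies within R2.
Year → SID lies within R1.
Dept, GPA, SID → Year lies within R1.
Every dependency is enforceable on the fragments, so the decomposition is dependency-preserving.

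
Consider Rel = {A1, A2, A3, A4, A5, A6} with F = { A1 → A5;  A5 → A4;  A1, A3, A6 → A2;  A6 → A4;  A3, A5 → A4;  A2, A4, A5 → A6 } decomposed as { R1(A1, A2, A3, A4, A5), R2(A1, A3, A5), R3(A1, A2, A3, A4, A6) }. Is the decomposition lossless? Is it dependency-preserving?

Lossless test (chase): Rows 1 and 3 agree on A1; apply A1→A5 and equate their A5 entries. Rows 1 and 2 agree on A5; apply A5→A4 and equate their A4 entries. Rows 1 and 3 agree on A2, A4, A5; apply A2, A4, A5→A6 and equate their A6 entries. Row 1 is now all distinguished symbols — the join is lossless.
Dependency preservation: the restricted closure of {A2, A4, A5} across the fragments never reaches {A6}, so A2, A4, A5 → A6 cannot be enforced without a join — not preserved.

lossless but not dependency-preserving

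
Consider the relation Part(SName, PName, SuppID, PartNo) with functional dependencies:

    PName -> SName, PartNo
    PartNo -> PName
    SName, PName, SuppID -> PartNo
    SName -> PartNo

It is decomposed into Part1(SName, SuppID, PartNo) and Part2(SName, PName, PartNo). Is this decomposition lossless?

Common attributes: Part1 ∩ Part2 = {SName, PartNo}.
Closure of {SName, PartNo}: PartNo → PName applies, adding PName. So (SName, PartNo)⁺ = {SName, PName, PartNo}.
This closure contains every attribute of Part2, so Part1 ∩ Part2 → Part2. The join is lossless.

Yes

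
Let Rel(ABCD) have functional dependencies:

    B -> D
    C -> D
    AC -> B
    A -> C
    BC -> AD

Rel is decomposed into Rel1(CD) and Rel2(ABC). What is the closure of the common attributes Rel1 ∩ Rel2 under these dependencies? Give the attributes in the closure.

CD

Rel1 ∩ Rel2 = {C}.
C → D applies, adding D
Closure: {CD}.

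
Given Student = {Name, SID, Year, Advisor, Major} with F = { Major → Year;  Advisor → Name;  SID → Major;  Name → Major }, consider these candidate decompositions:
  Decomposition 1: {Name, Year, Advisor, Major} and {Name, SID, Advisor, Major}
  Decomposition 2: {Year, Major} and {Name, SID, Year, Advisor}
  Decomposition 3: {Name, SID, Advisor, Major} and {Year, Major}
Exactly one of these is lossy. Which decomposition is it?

Decomposition 1: common = {Name, Advisor, Major}, closure = {Name, Year, Advisor, Major} → lossless.
Decomposition 2: common = {Year}, closure = {Year} → lossy.
Decomposition 3: common = {Major}, closure = {Year, Major} → lossless.

Decomposition 2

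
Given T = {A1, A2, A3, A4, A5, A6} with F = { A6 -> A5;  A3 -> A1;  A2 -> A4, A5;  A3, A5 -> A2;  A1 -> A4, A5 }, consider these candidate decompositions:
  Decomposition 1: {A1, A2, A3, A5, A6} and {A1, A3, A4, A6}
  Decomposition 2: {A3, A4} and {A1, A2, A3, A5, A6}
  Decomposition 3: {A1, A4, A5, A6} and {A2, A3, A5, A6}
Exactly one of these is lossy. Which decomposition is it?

Decomposition 3

Decomposition 1: common = {A1, A3, A6}, closure = {A1, A2, A3, A4, A5, A6} → lossless.
Decomposition 2: common = {A3}, closure = {A1, A2, A3, A4, A5} → lossless.
Decomposition 3: common = {A5, A6}, closure = {A5, A6} → lossy.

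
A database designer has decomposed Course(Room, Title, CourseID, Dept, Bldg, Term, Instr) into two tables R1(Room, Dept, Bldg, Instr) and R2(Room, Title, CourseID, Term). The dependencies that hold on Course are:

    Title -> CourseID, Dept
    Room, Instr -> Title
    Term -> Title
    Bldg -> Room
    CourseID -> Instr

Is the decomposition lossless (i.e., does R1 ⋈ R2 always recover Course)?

Common attributes: R1 ∩ R2 = {Room}.
No dependency enlarges {Room}, so (Room)⁺ = {Room}.
The closure contains neither all of R1 = {Room, Dept, Bldg, Instr} nor all of R2 = {Room, Title, CourseID, Term}, so the common attributes are not a superkey of either fragment. The join is lossy.

No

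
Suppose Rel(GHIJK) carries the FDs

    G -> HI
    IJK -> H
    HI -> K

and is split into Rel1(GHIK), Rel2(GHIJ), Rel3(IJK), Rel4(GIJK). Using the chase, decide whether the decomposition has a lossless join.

Chase test. Columns are GHIJK; row i has aⱼ where attribute j ∈ Reli, else bᵢⱼ.
Initial tableau (one row per fragment):
  row 1: a1 a2 a3 b14 a5
  row 2: a1 a2 a3 a4 b25
  row 3: b31 b32 a3 a4 a5
  row 4: a1 b42 a3 a4 a5
Rows 1 and 4 agree on G; apply G→HI and equate their HI entries.
Rows 3 and 4 agree on IJK; apply IJK→H and equate their H entries.
Rows 1 and 2 agree on HI; apply HI→K and equate their K entries.
Row 2 is now all distinguished symbols — the join is lossless.

Yes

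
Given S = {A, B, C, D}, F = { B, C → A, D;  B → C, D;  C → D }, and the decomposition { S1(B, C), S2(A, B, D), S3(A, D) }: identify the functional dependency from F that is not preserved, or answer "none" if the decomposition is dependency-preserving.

Check C → D: no single fragment contains all of {C, D}, and the restricted closure of {C} across the fragments never reaches {D}.
B, C → A, D is preserved.
B → C, D is preserved.

C → D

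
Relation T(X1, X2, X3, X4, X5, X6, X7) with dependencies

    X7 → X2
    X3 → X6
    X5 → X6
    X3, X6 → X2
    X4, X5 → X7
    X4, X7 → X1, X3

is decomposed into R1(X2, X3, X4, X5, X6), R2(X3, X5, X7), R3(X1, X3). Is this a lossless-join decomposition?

No

Chase test. Columns are X1, X2, X3, X4, X5, X6, X7; row i has aⱼ where attribute j ∈ Ri, else bᵢⱼ.
Initial tableau (one row per fragment):
  row 1: b11 a2 a3 a4 a5 a6 b17
  row 2: b21 b22 a3 b24 a5 b26 a7
  row 3: a1 b32 a3 b34 b35 b36 b37
Rows 1 and 2 agree on X3; apply X3→X6 and equate their X6 entries.
Rows 1 and 3 agree on X3; apply X3→X6 and equate their X6 entries.
Rows 1 and 2 agree on X3, X6; apply X3, X6→X2 and equate their X2 entries.
Rows 1 and 3 agree on X3, X6; apply X3, X6→X2 and equate their X2 entries.
No row becomes fully distinguished — the join is lossy.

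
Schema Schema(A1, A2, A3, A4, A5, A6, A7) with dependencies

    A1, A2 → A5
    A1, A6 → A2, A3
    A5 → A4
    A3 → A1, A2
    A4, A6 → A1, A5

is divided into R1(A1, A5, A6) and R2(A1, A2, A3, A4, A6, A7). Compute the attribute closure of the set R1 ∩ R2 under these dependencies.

A1, A2, A3, A4, A5, A6

R1 ∩ R2 = {A1, A6}.
A1, A6 → A2, A3 applies, adding A2, A3
A1, A2 → A5 applies, adding A5
A5 → A4 applies, adding A4
Closure: {A1, A2, A3, A4, A5, A6}.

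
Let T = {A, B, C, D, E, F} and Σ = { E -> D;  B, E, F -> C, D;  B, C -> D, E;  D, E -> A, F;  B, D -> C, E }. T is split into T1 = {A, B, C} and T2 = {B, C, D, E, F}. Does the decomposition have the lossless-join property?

Common attributes: T1 ∩ T2 = {B, C}.
Closure of {B, C}: B, C → D, E applies, adding D, E; D, E → A, F applies, adding A, F. So (B, C)⁺ = {A, B, C, D, E, F}.
This closure contains every attribute of T1, so T1 ∩ T2 → T1. The join is lossless.

Yes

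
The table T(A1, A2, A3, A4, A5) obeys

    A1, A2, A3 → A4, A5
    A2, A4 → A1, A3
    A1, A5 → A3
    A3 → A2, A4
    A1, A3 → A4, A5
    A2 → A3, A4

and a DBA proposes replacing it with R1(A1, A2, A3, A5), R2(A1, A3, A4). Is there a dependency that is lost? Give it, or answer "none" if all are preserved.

A1, A2, A3 → A4, A5: restricted closure across fragments reaches A4, A5.
A2, A4 → A1, A3: restricted closure across fragments reaches A1, A3.
A1, A5 → A3 lies within R1.
A3 → A2, A4: restricted closure across fragments reaches A2, A4.
A1, A3 → A4, A5: restricted closure across fragments reaches A4, A5.
A2 → A3, A4: restricted closure across fragments reaches A3, A4.
Every dependency is enforceable on the fragments, so the decomposition is dependency-preserving.

none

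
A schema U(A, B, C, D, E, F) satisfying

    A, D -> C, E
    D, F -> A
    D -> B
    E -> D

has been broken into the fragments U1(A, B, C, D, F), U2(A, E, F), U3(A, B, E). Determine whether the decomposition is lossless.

Chase test. Columns are A, B, C, D, E, F; row i has aⱼ where attribute j ∈ Ui, else bᵢⱼ.
Initial tableau (one row per fragment):
  row 1: a1 a2 a3 a4 b15 a6
  row 2: a1 b22 b23 b24 a5 a6
  row 3: a1 a2 b33 b34 a5 b36
Rows 2 and 3 agree on E; apply E→D and equate their D entries.
Rows 2 and 3 agree on A, D; apply A, D→C, E and equate their C, E entries.
Rows 2 and 3 agree on D; apply D→B and equate their B entries.
No row becomes fully distinguished — the join is lossy.

No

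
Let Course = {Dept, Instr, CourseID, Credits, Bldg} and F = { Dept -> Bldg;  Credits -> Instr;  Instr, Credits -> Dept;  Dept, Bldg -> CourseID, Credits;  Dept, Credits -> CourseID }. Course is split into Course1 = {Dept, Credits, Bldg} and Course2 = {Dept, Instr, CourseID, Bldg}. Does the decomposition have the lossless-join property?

Common attributes: Course1 ∩ Course2 = {Dept, Bldg}.
Closure of {Dept, Bldg}: Dept, Bldg → CourseID, Credits applies, adding CourseID, Credits; Credits → Instr applies, adding Instr. So (Dept, Bldg)⁺ = {Dept, Instr, CourseID, Credits, Bldg}.
This closure contains every attribute of Course1, so Course1 ∩ Course2 → Course1. The join is lossless.

Yes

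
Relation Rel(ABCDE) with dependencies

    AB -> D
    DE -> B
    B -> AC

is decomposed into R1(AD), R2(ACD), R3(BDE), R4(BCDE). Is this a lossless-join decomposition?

Chase test. Columns are ABCDE; row i has aⱼ where attribute j ∈ Ri, else bᵢⱼ.
Initial tableau (one row per fragment):
  row 1: a1 b12 b13 a4 b15
  row 2: a1 b22 a3 a4 b25
  row 3: b31 a2 b33 a4 a5
  row 4: b41 a2 a3 a4 a5
Rows 3 and 4 agree on B; apply B→AC and equate their AC entries.
No row becomes fully distinguished — the join is lossy.

No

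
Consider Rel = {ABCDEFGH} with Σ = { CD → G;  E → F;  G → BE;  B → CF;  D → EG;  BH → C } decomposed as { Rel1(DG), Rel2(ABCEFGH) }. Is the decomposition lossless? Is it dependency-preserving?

Lossless test: (G)⁺ = {BCEFG}, which is a superkey of neither fragment — lossy.
Dependency preservation: CD → G; D → EG are not contained in any single fragment, but the restricted closure of each left-hand side across the fragments still reaches the right-hand side; the remaining FDs each lie inside some fragment. All dependencies are preserved.

lossy but dependency-preserving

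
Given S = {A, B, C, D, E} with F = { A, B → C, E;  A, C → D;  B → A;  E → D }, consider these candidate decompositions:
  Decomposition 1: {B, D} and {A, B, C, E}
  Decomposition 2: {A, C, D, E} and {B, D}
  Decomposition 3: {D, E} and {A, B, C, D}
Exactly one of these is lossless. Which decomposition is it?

Decomposition 1: common = {B}, closure = {A, B, C, D, E} → lossless.
Decomposition 2: common = {D}, closure = {D} → lossy.
Decomposition 3: common = {D}, closure = {D} → lossy.

Decomposition 1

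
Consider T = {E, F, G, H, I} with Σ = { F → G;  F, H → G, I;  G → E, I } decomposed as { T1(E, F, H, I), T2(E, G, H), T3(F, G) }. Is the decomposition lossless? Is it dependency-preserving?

Lossless test (chase): Rows 1 and 3 agree on F; apply F→G and equate their G entries. Rows 1 and 2 agree on G; apply G→E, I and equate their E, I entries. Rows 1 and 3 agree on G; apply G→E, I and equate their E, I entries. Row 1 is now all distinguished symbols — the join is lossless.
Dependency preservation: the restricted closure of {G} across the fragments never reaches {E, I}, so G → E, I cannot be enforced without a join — not preserved.

lossless but not dependency-preserving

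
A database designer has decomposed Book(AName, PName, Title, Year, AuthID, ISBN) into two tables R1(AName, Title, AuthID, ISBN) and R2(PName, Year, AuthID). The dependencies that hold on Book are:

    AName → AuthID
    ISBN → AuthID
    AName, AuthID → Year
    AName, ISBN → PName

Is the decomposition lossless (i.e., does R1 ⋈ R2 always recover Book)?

No

Common attributes: R1 ∩ R2 = {AuthID}.
No dependency enlarges {AuthID}, so (AuthID)⁺ = {AuthID}.
The closure contains neither all of R1 = {AName, Title, AuthID, ISBN} nor all of R2 = {PName, Year, AuthID}, so the common attributes are not a superkey of either fragment. The join is lossy.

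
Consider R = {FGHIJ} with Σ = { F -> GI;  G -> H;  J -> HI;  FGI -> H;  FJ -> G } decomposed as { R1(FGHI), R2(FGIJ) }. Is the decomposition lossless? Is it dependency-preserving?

Lossless test: (FGI)⁺ = {FGHI}, which contains all of one fragment — lossless.
Dependency preservation: the restricted closure of {J} across the fragments never reaches {HI}, so J → HI cannot be enforced without a join — not preserved.

lossless but not dependency-preserving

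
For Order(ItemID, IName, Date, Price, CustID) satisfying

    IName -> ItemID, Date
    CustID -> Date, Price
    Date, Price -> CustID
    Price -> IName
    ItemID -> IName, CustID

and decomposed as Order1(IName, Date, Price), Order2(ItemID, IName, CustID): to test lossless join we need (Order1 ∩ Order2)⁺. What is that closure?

ItemID, IName, Date, Price, CustID

Order1 ∩ Order2 = {IName}.
IName → ItemID, Date applies, adding ItemID, Date
ItemID → IName, CustID applies, adding CustID
CustID → Date, Price applies, adding Price
Closure: {ItemID, IName, Date, Price, CustID}.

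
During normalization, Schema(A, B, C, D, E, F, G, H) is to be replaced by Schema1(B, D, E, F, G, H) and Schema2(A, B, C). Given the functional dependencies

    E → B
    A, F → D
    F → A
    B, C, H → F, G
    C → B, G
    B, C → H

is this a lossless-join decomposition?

Common attributes: Schema1 ∩ Schema2 = {B}.
No dependency enlarges {B}, so (B)⁺ = {B}.
The closure contains neither all of Schema1 = {B, D, E, F, G, H} nor all of Schema2 = {A, B, C}, so the common attributes are not a superkey of either fragment. The join is lossy.

No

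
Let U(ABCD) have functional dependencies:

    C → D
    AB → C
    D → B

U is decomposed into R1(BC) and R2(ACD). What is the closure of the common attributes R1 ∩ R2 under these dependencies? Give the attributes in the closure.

BCD

R1 ∩ R2 = {C}.
C → D applies, adding D
D → B applies, adding B
Closure: {BCD}.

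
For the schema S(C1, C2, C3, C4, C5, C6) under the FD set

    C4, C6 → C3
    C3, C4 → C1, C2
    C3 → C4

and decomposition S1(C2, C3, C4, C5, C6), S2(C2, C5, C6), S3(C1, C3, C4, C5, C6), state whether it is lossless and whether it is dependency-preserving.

Lossless test (chase): Rows 1 and 3 agree on C3, C4; apply C3, C4→C1, C2 and equate their C1, C2 entries. Row 1 is now all distinguished symbols — the join is lossless.
Dependency preservation: C3, C4 → C1, C2 is not contained in any single fragment, but the restricted closure of its left-hand side across the fragments still reaches the right-hand side; the remaining FDs each lie inside some fragment. All dependencies are preserved.

lossless and dependency-preserving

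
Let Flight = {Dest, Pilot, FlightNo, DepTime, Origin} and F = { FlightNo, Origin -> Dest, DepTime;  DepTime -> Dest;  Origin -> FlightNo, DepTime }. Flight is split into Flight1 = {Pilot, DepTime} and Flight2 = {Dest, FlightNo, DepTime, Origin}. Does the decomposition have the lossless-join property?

No

Common attributes: Flight1 ∩ Flight2 = {DepTime}.
Closure of {DepTime}: DepTime → Dest applies, adding Dest. So (DepTime)⁺ = {Dest, DepTime}.
The closure contains neither all of Flight1 = {Pilot, DepTime} nor all of Flight2 = {Dest, FlightNo, DepTime, Origin}, so the common attributes are not a superkey of either fragment. The join is lossy.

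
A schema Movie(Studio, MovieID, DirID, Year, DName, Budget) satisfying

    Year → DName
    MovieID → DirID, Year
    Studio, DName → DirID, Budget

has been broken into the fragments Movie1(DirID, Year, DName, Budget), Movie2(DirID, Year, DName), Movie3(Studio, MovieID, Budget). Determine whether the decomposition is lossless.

Chase test. Columns are Studio, MovieID, DirID, Year, DName, Budget; row i has aⱼ where attribute j ∈ Moviei, else bᵢⱼ.
Initial tableau (one row per fragment):
  row 1: b11 b12 a3 a4 a5 a6
  row 2: b21 b22 a3 a4 a5 b26
  row 3: a1 a2 b33 b34 b35 a6
No row becomes fully distinguished — the join is lossy.

No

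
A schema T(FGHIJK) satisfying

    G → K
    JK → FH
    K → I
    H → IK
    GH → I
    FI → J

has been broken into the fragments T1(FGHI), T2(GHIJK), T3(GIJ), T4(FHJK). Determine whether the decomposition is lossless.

Yes

Chase test. Columns are FGHIJK; row i has aⱼ where attribute j ∈ Ti, else bᵢⱼ.
Initial tableau (one row per fragment):
  row 1: a1 a2 a3 a4 b15 b16
  row 2: b21 a2 a3 a4 a5 a6
  row 3: b31 a2 b33 a4 a5 b36
  row 4: a1 b42 a3 b44 a5 a6
Rows 1 and 2 agree on G; apply G→K and equate their K entries.
Rows 1 and 3 agree on G; apply G→K and equate their K entries.
Rows 2 and 3 agree on JK; apply JK→FH and equate their FH entries.
Rows 2 and 4 agree on JK; apply JK→FH and equate their FH entries.
Rows 1 and 4 agree on K; apply K→I and equate their I entries.
Rows 1 and 2 agree on FI; apply FI→J and equate their J entries.
Row 1 is now all distinguished symbols — the join is lossless.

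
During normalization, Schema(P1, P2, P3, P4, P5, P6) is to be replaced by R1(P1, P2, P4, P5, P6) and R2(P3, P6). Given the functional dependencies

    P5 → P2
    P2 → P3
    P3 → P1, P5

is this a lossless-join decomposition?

Common attributes: R1 ∩ R2 = {P6}.
No dependency enlarges {P6}, so (P6)⁺ = {P6}.
The closure contains neither all of R1 = {P1, P2, P4, P5, P6} nor all of R2 = {P3, P6}, so the common attributes are not a superkey of either fragment. The join is lossy.

No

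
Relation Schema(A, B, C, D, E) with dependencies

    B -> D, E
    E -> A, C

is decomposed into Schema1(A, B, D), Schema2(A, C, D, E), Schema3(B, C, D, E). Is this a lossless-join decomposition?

Yes

Chase test. Columns are A, B, C, D, E; row i has aⱼ where attribute j ∈ Schemai, else bᵢⱼ.
Initial tableau (one row per fragment):
  row 1: a1 a2 b13 a4 b15
  row 2: a1 b22 a3 a4 a5
  row 3: b31 a2 a3 a4 a5
Rows 1 and 3 agree on B; apply B→D, E and equate their D, E entries.
Rows 1 and 2 agree on E; apply E→A, C and equate their A, C entries.
Rows 1 and 3 agree on E; apply E→A, C and equate their A, C entries.
Row 1 is now all distinguished symbols — the join is lossless.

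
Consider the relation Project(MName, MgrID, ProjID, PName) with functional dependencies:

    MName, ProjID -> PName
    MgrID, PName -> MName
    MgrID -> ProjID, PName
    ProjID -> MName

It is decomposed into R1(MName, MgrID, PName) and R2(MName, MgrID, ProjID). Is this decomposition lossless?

Common attributes: R1 ∩ R2 = {MName, MgrID}.
Closure of {MName, MgrID}: MgrID → ProjID, PName applies, adding ProjID, PName. So (MName, MgrID)⁺ = {MName, MgrID, ProjID, PName}.
This closure contains every attribute of R1, so R1 ∩ R2 → R1. The join is lossless.

Yes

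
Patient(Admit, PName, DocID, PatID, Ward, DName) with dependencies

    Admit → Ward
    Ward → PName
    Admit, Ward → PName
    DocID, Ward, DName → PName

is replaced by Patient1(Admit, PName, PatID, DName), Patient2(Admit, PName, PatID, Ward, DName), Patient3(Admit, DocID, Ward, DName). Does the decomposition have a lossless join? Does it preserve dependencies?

lossy but dependency-preserving

Lossless test (chase): Rows 1 and 2 agree on Admit; apply Admit→Ward and equate their Ward entries. Rows 1 and 3 agree on Ward; apply Ward→PName and equate their PName entries. No row becomes fully distinguished — the join is lossy.
Dependency preservation: DocID, Ward, DName → PName is not contained in any single fragment, but the restricted closure of its left-hand side across the fragments still reaches the right-hand side; the remaining FDs each lie inside some fragment. All dependencies are preserved.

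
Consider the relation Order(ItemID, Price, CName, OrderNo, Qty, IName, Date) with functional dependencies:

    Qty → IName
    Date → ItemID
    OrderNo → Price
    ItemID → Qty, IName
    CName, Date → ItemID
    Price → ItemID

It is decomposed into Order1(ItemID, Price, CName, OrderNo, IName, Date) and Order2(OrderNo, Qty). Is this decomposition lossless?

Yes

Common attributes: Order1 ∩ Order2 = {OrderNo}.
Closure of {OrderNo}: OrderNo → Price applies, adding Price; Price → ItemID applies, adding ItemID; ItemID → Qty, IName applies, adding Qty, IName. So (OrderNo)⁺ = {ItemID, Price, OrderNo, Qty, IName}.
This closure contains every attribute of Order2, so Order1 ∩ Order2 → Order2. The join is lossless.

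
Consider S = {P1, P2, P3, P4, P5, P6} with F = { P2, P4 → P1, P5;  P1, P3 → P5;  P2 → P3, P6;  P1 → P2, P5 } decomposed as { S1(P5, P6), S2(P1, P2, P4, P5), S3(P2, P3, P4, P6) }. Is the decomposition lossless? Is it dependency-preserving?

Lossless test (chase): Rows 2 and 3 agree on P2, P4; apply P2, P4→P1, P5 and equate their P1, P5 entries. Rows 2 and 3 agree on P2; apply P2→P3, P6 and equate their P3, P6 entries. Row 2 is now all distinguished symbols — the join is lossless.
Dependency preservation: P1, P3 → P5 is not contained in any single fragment, but the restricted closure of its left-hand side across the fragments still reaches the right-hand side; the remaining FDs each lie inside some fragment. All dependencies are preserved.

lossless and dependency-preserving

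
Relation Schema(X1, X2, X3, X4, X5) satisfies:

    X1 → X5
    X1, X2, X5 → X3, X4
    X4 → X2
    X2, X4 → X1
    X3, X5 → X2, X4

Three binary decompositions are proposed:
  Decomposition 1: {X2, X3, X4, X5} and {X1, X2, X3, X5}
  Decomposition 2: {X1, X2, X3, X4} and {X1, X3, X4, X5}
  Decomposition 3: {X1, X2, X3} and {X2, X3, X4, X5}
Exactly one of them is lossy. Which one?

Decomposition 1: common = {X2, X3, X5}, closure = {X1, X2, X3, X4, X5} → lossless.
Decomposition 2: common = {X1, X3, X4}, closure = {X1, X2, X3, X4, X5} → lossless.
Decomposition 3: common = {X2, X3}, closure = {X2, X3} → lossy.

Decomposition 3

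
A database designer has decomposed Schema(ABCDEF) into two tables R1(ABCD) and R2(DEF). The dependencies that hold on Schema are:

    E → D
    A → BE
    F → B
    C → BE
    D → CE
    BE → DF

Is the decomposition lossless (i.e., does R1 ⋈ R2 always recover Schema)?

Yes

Common attributes: R1 ∩ R2 = {D}.
Closure of {D}: D → CE applies, adding CE; C → BE applies, adding B; BE → DF applies, adding F. So (D)⁺ = {BCDEF}.
This closure contains every attribute of R2, so R1 ∩ R2 → R2. The join is lossless.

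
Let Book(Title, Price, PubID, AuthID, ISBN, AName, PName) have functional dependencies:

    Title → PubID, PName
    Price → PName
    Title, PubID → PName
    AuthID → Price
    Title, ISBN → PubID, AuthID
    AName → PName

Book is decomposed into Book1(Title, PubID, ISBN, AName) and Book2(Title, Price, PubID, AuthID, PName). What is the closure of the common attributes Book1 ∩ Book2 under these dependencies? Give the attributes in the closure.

Title, PubID, PName

Book1 ∩ Book2 = {Title, PubID}.
Title → PubID, PName applies, adding PName
Closure: {Title, PubID, PName}.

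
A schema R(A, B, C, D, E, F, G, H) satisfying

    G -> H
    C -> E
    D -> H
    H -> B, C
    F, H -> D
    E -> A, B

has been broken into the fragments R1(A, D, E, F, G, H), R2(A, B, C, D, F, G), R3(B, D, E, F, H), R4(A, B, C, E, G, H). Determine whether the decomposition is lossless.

Yes

Chase test. Columns are A, B, C, D, E, F, G, H; row i has aⱼ where attribute j ∈ Ri, else bᵢⱼ.
Initial tableau (one row per fragment):
  row 1: a1 b12 b13 a4 a5 a6 a7 a8
  row 2: a1 a2 a3 a4 b25 a6 a7 b28
  row 3: b31 a2 b33 a4 a5 a6 b37 a8
  row 4: a1 a2 a3 b44 a5 b46 a7 a8
Rows 1 and 2 agree on G; apply G→H and equate their H entries.
Rows 2 and 4 agree on C; apply C→E and equate their E entries.
Rows 1 and 2 agree on H; apply H→B, C and equate their B, C entries.
Rows 1 and 3 agree on H; apply H→B, C and equate their B, C entries.
Rows 1 and 3 agree on E; apply E→A, B and equate their A, B entries.
Row 1 is now all distinguished symbols — the join is lossless.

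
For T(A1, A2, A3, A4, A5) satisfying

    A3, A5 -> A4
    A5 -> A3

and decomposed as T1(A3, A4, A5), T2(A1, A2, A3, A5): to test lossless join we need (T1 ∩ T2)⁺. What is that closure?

T1 ∩ T2 = {A3, A5}.
A3, A5 → A4 applies, adding A4
Closure: {A3, A4, A5}.

A3, A4, A5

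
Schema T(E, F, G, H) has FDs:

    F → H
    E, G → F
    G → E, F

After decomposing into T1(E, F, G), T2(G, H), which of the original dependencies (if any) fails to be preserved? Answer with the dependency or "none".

Check F → H: no single fragment contains all of {F, H}, and the restricted closure of {F} across the fragments never reaches {H}.
E, G → F is preserved.
G → E, F is preserved.

F → H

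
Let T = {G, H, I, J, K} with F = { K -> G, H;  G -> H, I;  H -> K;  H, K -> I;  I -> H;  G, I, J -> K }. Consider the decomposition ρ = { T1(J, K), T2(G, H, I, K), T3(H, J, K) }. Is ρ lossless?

Chase test. Columns are G, H, I, J, K; row i has aⱼ where attribute j ∈ Ti, else bᵢⱼ.
Initial tableau (one row per fragment):
  row 1: b11 b12 b13 a4 a5
  row 2: a1 a2 a3 b24 a5
  row 3: b31 a2 b33 a4 a5
Rows 1 and 2 agree on K; apply K→G, H and equate their G, H entries.
Rows 1 and 3 agree on K; apply K→G, H and equate their G, H entries.
Rows 1 and 2 agree on G; apply G→H, I and equate their H, I entries.
Rows 1 and 3 agree on G; apply G→H, I and equate their H, I entries.
Row 1 is now all distinguished symbols — the join is lossless.

Yes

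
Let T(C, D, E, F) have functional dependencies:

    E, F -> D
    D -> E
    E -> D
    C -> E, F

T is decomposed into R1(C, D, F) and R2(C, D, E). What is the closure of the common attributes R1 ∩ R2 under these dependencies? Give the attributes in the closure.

C, D, E, F

R1 ∩ R2 = {C, D}.
D → E applies, adding E
C → E, F applies, adding F
Closure: {C, D, E, F}.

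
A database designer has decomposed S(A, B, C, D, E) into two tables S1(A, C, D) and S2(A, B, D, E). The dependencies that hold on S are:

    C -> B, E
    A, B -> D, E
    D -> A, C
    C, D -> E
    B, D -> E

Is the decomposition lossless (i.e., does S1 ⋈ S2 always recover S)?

Common attributes: S1 ∩ S2 = {A, D}.
Closure of {A, D}: D → A, C applies, adding C; C, D → E applies, adding E; C → B, E applies, adding B. So (A, D)⁺ = {A, B, C, D, E}.
This closure contains every attribute of S1, so S1 ∩ S2 → S1. The join is lossless.

Yes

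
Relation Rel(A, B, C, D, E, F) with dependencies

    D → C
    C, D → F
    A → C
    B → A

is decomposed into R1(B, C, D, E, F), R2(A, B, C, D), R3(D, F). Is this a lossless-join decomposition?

Yes

Chase test. Columns are A, B, C, D, E, F; row i has aⱼ where attribute j ∈ Ri, else bᵢⱼ.
Initial tableau (one row per fragment):
  row 1: b11 a2 a3 a4 a5 a6
  row 2: a1 a2 a3 a4 b25 b26
  row 3: b31 b32 b33 a4 b35 a6
Rows 1 and 3 agree on D; apply D→C and equate their C entries.
Rows 1 and 2 agree on C, D; apply C, D→F and equate their F entries.
Rows 1 and 2 agree on B; apply B→A and equate their A entries.
Row 1 is now all distinguished symbols — the join is lossless.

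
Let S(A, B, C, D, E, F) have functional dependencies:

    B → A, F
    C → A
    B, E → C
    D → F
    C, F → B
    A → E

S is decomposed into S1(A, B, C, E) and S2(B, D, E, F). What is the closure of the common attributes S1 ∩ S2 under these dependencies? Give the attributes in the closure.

S1 ∩ S2 = {B, E}.
B → A, F applies, adding A, F
B, E → C applies, adding C
Closure: {A, B, C, E, F}.

A, B, C, E, F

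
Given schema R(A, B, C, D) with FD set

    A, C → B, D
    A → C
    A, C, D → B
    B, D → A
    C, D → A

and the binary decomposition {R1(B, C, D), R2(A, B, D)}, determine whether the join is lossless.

Common attributes: R1 ∩ R2 = {B, D}.
Closure of {B, D}: B, D → A applies, adding A; A → C applies, adding C. So (B, D)⁺ = {A, B, C, D}.
This closure contains every attribute of R1, so R1 ∩ R2 → R1. The join is lossless.

Yes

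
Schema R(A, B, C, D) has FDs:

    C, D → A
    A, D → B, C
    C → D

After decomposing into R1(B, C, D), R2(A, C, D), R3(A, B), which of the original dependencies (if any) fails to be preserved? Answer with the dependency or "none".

none

C, D → A lies within R2.
A, D → B, C: restricted closure across fragments reaches B, C.
C → D lies within R1.
Every dependency is enforceable on the fragments, so the decomposition is dependency-preserving.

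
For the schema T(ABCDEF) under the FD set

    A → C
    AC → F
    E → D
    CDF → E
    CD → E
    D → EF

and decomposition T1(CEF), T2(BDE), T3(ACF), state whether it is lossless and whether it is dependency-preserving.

Lossless test (chase): Rows 1 and 2 agree on E; apply E→D and equate their D entries. Rows 1 and 2 agree on D; apply D→EF and equate their EF entries. No row becomes fully distinguished — the join is lossy.
Dependency preservation: CDF → E; CD → E; D → EF are not contained in any single fragment, but the restricted closure of each left-hand side across the fragments still reaches the right-hand side; the remaining FDs each lie inside some fragment. All dependencies are preserved.

lossy but dependency-preserving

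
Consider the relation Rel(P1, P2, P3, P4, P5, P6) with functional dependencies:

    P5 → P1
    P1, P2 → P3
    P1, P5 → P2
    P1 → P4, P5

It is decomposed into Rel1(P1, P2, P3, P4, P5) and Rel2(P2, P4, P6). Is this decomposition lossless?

No

Common attributes: Rel1 ∩ Rel2 = {P2, P4}.
No dependency enlarges {P2, P4}, so (P2, P4)⁺ = {P2, P4}.
The closure contains neither all of Rel1 = {P1, P2, P3, P4, P5} nor all of Rel2 = {P2, P4, P6}, so the common attributes are not a superkey of either fragment. The join is lossy.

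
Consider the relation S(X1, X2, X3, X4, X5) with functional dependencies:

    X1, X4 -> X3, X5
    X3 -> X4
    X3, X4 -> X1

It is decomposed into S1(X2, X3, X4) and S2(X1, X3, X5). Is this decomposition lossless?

Yes

Common attributes: S1 ∩ S2 = {X3}.
Closure of {X3}: X3 → X4 applies, adding X4; X3, X4 → X1 applies, adding X1; X1, X4 → X3, X5 applies, adding X5. So (X3)⁺ = {X1, X3, X4, X5}.
This closure contains every attribute of S2, so S1 ∩ S2 → S2. The join is lossless.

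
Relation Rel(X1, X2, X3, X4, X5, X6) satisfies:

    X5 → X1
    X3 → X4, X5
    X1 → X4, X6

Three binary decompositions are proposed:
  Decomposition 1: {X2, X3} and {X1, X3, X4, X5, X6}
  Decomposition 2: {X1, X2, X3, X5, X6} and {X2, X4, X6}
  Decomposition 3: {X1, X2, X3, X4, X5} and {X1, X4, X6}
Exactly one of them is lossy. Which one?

Decomposition 2

Decomposition 1: common = {X3}, closure = {X1, X3, X4, X5, X6} → lossless.
Decomposition 2: common = {X2, X6}, closure = {X2, X6} → lossy.
Decomposition 3: common = {X1, X4}, closure = {X1, X4, X6} → lossless.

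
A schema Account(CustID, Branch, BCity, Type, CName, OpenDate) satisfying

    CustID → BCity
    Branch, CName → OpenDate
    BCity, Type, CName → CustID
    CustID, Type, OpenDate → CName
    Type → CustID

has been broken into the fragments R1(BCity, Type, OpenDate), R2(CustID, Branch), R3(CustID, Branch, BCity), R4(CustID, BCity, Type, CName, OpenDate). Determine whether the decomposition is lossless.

Chase test. Columns are CustID, Branch, BCity, Type, CName, OpenDate; row i has aⱼ where attribute j ∈ Ri, else bᵢⱼ.
Initial tableau (one row per fragment):
  row 1: b11 b12 a3 a4 b15 a6
  row 2: a1 a2 b23 b24 b25 b26
  row 3: a1 a2 a3 b34 b35 b36
  row 4: a1 b42 a3 a4 a5 a6
Rows 2 and 3 agree on CustID; apply CustID→BCity and equate their BCity entries.
Rows 1 and 4 agree on Type; apply Type→CustID and equate their CustID entries.
Rows 1 and 4 agree on CustID, Type, OpenDate; apply CustID, Type, OpenDate→CName and equate their CName entries.
No row becomes fully distinguished — the join is lossy.

No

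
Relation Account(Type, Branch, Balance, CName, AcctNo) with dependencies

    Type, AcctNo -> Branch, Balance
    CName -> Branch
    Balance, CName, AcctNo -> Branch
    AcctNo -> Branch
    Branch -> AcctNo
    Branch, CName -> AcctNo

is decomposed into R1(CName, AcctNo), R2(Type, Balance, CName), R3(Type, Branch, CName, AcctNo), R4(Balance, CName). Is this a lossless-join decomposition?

Yes

Chase test. Columns are Type, Branch, Balance, CName, AcctNo; row i has aⱼ where attribute j ∈ Ri, else bᵢⱼ.
Initial tableau (one row per fragment):
  row 1: b11 b12 b13 a4 a5
  row 2: a1 b22 a3 a4 b25
  row 3: a1 a2 b33 a4 a5
  row 4: b41 b42 a3 a4 b45
Rows 1 and 2 agree on CName; apply CName→Branch and equate their Branch entries.
Rows 1 and 3 agree on CName; apply CName→Branch and equate their Branch entries.
Rows 1 and 4 agree on CName; apply CName→Branch and equate their Branch entries.
Rows 1 and 2 agree on Branch; apply Branch→AcctNo and equate their AcctNo entries.
Rows 1 and 4 agree on Branch; apply Branch→AcctNo and equate their AcctNo entries.
Rows 2 and 3 agree on Type, AcctNo; apply Type, AcctNo→Branch, Balance and equate their Branch, Balance entries.
Row 2 is now all distinguished symbols — the join is lossless.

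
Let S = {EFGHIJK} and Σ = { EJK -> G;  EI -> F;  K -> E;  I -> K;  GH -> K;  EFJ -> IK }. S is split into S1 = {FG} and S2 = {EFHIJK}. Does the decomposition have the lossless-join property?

No

Common attributes: S1 ∩ S2 = {F}.
No dependency enlarges {F}, so (F)⁺ = {F}.
The closure contains neither all of S1 = {FG} nor all of S2 = {EFHIJK}, so the common attributes are not a superkey of either fragment. The join is lossy.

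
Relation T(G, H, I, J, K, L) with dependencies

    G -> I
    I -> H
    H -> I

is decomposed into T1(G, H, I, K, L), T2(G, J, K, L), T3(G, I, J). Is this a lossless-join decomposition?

Yes

Chase test. Columns are G, H, I, J, K, L; row i has aⱼ where attribute j ∈ Ti, else bᵢⱼ.
Initial tableau (one row per fragment):
  row 1: a1 a2 a3 b14 a5 a6
  row 2: a1 b22 b23 a4 a5 a6
  row 3: a1 b32 a3 a4 b35 b36
Rows 1 and 2 agree on G; apply G→I and equate their I entries.
Rows 1 and 2 agree on I; apply I→H and equate their H entries.
Rows 1 and 3 agree on I; apply I→H and equate their H entries.
Row 2 is now all distinguished symbols — the join is lossless.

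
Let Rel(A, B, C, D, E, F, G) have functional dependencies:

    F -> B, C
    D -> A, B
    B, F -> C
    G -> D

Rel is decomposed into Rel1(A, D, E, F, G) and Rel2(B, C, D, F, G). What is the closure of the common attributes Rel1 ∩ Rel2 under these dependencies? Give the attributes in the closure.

A, B, C, D, F, G

Rel1 ∩ Rel2 = {D, F, G}.
F → B, C applies, adding B, C
D → A, B applies, adding A
Closure: {A, B, C, D, F, G}.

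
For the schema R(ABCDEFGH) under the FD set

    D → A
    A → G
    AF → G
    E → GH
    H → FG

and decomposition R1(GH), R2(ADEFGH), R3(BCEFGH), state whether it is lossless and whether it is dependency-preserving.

lossy but dependency-preserving

Lossless test (chase): Rows 1 and 2 agree on H; apply H→FG and equate their FG entries. No row becomes fully distinguished — the join is lossy.
Dependency preservation: every FD's attributes lie within a single fragment, so each can be enforced locally — preserved.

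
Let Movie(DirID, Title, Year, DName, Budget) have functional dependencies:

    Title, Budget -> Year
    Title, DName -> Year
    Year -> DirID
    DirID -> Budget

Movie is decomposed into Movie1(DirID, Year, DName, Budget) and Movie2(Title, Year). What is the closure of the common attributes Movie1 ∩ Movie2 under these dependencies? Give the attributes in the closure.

DirID, Year, Budget

Movie1 ∩ Movie2 = {Year}.
Year → DirID applies, adding DirID
DirID → Budget applies, adding Budget
Closure: {DirID, Year, Budget}.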